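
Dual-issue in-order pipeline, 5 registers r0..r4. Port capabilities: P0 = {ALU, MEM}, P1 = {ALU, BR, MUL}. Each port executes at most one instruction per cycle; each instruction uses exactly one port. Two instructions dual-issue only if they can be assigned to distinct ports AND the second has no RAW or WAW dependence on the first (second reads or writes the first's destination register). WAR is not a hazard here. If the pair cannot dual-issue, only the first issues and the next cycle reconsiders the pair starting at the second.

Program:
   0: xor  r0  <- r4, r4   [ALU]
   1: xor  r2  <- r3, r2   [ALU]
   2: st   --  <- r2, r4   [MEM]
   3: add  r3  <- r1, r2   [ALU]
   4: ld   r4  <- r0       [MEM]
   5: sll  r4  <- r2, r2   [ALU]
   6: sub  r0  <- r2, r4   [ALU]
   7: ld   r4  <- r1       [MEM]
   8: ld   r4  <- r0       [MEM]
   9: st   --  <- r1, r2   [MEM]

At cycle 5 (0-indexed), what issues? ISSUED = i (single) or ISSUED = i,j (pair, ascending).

  cy0 -> i0,i1 (xor xor) dual
  cy1 -> i2,i3 (st add) dual
  cy2 -> i4 (ld) WAW r4
  cy3 -> i5 (sll) RAW r4
  cy4 -> i6,i7 (sub ld) dual
  cy5 -> i8 (ld) no-port MEM/MEM
  cy6 -> i9 (st) tail

ISSUED = 8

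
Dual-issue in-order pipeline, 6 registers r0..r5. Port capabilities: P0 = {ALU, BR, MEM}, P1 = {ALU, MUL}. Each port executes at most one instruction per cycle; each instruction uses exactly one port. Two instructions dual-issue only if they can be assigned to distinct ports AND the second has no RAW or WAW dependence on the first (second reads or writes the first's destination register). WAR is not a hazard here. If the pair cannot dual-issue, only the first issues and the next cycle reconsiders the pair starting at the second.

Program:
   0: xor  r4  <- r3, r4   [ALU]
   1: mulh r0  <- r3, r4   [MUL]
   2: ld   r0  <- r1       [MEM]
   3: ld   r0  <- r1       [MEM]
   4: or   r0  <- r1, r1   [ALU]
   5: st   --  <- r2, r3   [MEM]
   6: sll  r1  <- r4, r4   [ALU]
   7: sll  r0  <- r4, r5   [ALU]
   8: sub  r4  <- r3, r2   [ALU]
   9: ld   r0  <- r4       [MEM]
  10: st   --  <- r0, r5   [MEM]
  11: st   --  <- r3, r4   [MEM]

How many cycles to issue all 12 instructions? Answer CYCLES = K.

CYCLES = 10

c0: i0 xor.ALU  RAW r4
c1: i1 mulh.MUL  WAW r0
c2: i2 ld.MEM  no-port MEM/MEM
c3: i3 ld.MEM  WAW r0
c4: i4&i5 or.ALU st.MEM  dual
c5: i6&i7 sll.ALU sll.ALU  dual
c6: i8 sub.ALU  RAW r4
c7: i9 ld.MEM  no-port MEM/MEM
c8: i10 st.MEM  no-port MEM/MEM
c9: i11 st.MEM  tail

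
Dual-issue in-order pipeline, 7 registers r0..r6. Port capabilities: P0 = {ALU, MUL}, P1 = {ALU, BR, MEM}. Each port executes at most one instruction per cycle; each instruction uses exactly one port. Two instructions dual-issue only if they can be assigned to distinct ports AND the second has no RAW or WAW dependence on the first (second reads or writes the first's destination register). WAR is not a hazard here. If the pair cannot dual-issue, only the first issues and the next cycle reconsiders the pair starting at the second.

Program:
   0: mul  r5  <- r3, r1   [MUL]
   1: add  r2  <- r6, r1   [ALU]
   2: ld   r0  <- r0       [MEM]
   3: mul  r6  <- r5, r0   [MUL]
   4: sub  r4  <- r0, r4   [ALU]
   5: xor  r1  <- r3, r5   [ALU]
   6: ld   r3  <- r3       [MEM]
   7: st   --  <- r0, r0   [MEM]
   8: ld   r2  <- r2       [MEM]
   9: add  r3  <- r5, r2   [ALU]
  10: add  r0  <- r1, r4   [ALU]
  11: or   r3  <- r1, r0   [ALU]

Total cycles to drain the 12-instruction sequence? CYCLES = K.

0. mul+add @i0&i1  | pair
1. ld @i2  | RAW r0
2. mul+sub @i3&i4  | pair
3. xor+ld @i5&i6  | pair
4. st @i7  | no-port MEM/MEM
5. ld @i8  | RAW r2
6. add+add @i9&i10  | pair
7. or @i11  | tail

CYCLES = 8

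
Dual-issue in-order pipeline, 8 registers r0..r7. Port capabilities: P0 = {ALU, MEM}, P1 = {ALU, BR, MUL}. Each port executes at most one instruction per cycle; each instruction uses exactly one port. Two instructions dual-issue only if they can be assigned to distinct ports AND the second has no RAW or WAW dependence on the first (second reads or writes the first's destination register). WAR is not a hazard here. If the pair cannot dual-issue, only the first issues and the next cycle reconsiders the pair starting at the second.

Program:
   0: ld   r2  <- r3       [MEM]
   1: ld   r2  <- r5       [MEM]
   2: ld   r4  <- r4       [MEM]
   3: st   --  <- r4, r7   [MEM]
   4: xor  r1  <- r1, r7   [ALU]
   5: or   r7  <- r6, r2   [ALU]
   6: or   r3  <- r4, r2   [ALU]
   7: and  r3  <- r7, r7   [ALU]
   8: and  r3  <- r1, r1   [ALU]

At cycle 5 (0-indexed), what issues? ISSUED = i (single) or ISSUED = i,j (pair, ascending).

t=0 i0:ld ; no-port MEM/MEM
t=1 i1:ld ; no-port MEM/MEM
t=2 i2:ld ; no-port MEM/MEM
t=3 i3/i4:st/xor ; pair
t=4 i5/i6:or/or ; pair
t=5 i7:and ; WAW r3
t=6 i8:and ; tail

ISSUED = 7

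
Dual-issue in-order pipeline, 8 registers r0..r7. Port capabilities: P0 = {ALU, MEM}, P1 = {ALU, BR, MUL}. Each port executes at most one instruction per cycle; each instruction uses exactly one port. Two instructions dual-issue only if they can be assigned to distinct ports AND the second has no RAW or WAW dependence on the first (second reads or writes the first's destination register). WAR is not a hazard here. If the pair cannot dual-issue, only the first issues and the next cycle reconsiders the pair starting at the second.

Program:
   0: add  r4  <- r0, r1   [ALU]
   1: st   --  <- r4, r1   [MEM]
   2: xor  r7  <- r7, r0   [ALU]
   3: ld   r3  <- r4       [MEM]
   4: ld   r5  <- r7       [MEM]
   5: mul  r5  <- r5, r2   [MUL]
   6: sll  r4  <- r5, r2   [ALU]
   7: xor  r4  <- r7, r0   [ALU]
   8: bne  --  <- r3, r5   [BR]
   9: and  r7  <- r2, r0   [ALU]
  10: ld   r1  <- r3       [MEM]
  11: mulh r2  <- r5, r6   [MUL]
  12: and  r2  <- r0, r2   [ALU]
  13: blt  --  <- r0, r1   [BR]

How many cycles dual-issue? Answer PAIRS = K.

PAIRS = 4

0. add @i0  | RAW r4
1. st+xor @i1/i2  | dual
2. ld @i3  | no-port MEM/MEM
3. ld @i4  | RAW+WAW r5
4. mul @i5  | RAW r5
5. sll @i6  | WAW r4
6. xor+bne @i7/i8  | dual
7. and+ld @i9/i10  | dual
8. mulh @i11  | RAW+WAW r2
9. and+blt @i12/i13  | dual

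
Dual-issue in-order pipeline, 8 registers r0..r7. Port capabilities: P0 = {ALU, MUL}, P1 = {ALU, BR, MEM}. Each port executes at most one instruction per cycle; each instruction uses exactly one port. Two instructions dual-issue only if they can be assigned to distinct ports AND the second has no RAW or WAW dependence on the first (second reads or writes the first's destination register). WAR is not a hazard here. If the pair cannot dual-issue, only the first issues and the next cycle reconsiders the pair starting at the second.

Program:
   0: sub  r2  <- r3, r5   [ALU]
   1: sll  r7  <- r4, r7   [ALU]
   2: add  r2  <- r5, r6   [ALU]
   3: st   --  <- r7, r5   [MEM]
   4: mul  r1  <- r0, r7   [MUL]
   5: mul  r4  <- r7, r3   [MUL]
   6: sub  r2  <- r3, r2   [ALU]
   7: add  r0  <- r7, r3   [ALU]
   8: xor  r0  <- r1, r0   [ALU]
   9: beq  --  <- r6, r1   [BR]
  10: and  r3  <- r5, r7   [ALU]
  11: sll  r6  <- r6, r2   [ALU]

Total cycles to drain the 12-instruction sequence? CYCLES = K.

t=0 i0/i1:sub.ALU/sll.ALU ; 2-wide
t=1 i2/i3:add.ALU/st.MEM ; 2-wide
t=2 i4:mul.MUL ; no-port MUL/MUL
t=3 i5/i6:mul.MUL/sub.ALU ; 2-wide
t=4 i7:add.ALU ; RAW+WAW r0
t=5 i8/i9:xor.ALU/beq.BR ; 2-wide
t=6 i10/i11:and.ALU/sll.ALU ; 2-wide

CYCLES = 7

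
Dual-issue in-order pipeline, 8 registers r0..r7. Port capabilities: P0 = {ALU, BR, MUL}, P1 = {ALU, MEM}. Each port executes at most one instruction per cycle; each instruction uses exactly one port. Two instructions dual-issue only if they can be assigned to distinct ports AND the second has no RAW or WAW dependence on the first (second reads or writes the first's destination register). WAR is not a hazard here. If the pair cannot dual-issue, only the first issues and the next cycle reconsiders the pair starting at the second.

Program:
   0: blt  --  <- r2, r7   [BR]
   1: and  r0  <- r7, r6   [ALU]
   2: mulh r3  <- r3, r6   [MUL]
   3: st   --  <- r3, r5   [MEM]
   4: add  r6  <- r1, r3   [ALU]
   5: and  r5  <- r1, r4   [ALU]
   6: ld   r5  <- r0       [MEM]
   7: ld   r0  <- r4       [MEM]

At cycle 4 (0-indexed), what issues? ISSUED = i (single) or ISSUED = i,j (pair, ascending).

0. blt.BR and.ALU @i0+i1  | dual
1. mulh.MUL @i2  | RAW r3
2. st.MEM add.ALU @i3+i4  | dual
3. and.ALU @i5  | WAW r5
4. ld.MEM @i6  | no-port MEM/MEM
5. ld.MEM @i7  | tail

ISSUED = 6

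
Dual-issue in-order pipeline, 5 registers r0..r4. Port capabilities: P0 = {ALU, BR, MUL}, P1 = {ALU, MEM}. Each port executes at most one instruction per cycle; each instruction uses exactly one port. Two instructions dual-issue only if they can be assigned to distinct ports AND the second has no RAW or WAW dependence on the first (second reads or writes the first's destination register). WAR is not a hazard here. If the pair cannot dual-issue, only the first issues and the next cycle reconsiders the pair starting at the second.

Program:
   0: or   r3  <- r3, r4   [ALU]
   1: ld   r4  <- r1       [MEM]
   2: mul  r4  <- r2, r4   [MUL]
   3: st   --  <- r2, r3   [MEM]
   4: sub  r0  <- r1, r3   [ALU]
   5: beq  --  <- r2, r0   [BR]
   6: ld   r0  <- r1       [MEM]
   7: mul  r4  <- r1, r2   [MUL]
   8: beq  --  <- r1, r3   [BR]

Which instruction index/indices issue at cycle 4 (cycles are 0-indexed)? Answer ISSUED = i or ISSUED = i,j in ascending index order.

ISSUED = 7

t=0 i0+i1:or/ld ; pair
t=1 i2+i3:mul/st ; pair
t=2 i4:sub ; RAW r0
t=3 i5+i6:beq/ld ; pair
t=4 i7:mul ; no-port MUL/BR
t=5 i8:beq ; tail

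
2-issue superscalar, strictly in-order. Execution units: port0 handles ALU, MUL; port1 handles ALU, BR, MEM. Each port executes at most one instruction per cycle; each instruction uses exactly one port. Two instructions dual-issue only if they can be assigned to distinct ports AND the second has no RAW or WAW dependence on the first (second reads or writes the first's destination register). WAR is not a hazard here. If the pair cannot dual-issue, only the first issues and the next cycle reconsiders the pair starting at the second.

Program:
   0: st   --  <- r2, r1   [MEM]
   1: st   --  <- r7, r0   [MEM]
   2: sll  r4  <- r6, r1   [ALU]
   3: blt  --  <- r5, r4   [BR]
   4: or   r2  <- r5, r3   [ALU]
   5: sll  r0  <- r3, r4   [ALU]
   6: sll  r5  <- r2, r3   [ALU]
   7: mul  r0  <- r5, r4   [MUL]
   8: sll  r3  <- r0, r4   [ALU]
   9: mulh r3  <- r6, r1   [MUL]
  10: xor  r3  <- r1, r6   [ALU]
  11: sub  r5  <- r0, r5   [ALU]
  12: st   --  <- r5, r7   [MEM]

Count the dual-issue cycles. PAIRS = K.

PAIRS = 4

#0 head=0: st i0 no-port MEM/MEM
#1 head=1: st/sll i1+i2 pair
#2 head=3: blt/or i3+i4 pair
#3 head=5: sll/sll i5+i6 pair
#4 head=7: mul i7 RAW r0
#5 head=8: sll i8 WAW r3
#6 head=9: mulh i9 WAW r3
#7 head=10: xor/sub i10+i11 pair
#8 head=12: st i12 tail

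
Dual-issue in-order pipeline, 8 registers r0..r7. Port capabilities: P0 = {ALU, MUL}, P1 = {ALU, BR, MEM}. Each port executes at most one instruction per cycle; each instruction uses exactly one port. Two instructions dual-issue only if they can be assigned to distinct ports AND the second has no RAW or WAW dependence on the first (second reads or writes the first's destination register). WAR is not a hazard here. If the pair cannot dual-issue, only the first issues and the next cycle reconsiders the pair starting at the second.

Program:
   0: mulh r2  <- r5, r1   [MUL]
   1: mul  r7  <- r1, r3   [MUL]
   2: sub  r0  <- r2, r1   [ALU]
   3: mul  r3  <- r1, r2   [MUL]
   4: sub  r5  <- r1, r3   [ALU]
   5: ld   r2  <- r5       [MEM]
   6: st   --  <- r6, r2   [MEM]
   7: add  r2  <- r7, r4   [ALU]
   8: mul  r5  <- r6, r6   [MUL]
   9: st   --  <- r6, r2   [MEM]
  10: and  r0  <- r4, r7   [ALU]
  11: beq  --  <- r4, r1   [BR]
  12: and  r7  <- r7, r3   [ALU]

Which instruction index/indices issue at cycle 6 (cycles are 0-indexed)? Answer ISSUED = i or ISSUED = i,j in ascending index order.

ISSUED = 8,9

0. mulh @i0  | no-port MUL/MUL
1. mul/sub @i1&i2  | 2-wide
2. mul @i3  | RAW r3
3. sub @i4  | RAW r5
4. ld @i5  | no-port MEM/MEM
5. st/add @i6&i7  | 2-wide
6. mul/st @i8&i9  | 2-wide
7. and/beq @i10&i11  | 2-wide
8. and @i12  | tail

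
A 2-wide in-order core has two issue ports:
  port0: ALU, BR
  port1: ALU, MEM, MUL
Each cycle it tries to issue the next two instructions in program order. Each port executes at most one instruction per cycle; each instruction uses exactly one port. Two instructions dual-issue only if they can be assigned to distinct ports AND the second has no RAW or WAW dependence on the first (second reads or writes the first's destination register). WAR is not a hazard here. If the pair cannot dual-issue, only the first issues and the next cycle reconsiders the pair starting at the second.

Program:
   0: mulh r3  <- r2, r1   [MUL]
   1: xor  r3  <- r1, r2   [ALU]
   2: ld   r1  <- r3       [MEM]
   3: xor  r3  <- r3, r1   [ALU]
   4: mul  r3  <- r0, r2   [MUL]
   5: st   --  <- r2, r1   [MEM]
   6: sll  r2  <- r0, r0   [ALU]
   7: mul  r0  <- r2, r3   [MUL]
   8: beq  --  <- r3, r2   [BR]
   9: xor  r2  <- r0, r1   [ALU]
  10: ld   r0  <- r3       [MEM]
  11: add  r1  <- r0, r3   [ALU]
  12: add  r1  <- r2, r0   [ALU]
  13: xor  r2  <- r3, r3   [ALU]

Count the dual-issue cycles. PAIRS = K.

PAIRS = 4

c0: i0 mulh.MUL  WAW r3
c1: i1 xor.ALU  RAW r3
c2: i2 ld.MEM  RAW r1
c3: i3 xor.ALU  WAW r3
c4: i4 mul.MUL  no-port MUL/MEM
c5: i5/i6 st.MEM;sll.ALU  dual
c6: i7/i8 mul.MUL;beq.BR  dual
c7: i9/i10 xor.ALU;ld.MEM  dual
c8: i11 add.ALU  WAW r1
c9: i12/i13 add.ALU;xor.ALU  dual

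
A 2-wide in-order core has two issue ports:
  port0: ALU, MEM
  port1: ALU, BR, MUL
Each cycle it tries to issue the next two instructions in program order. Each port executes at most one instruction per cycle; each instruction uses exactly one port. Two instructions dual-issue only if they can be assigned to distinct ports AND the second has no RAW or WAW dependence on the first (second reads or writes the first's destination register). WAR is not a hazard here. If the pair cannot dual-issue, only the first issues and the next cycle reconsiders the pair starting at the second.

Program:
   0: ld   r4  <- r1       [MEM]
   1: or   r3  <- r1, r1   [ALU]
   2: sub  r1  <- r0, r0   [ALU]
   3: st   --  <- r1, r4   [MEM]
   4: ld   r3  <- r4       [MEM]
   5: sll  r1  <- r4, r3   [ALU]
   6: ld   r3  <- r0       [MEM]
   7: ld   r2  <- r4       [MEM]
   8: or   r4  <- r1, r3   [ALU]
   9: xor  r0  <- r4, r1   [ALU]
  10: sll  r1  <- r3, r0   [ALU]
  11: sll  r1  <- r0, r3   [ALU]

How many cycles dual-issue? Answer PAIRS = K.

PAIRS = 3

c0: i0+i1 ld+or  dual
c1: i2 sub  RAW r1
c2: i3 st  no-port MEM/MEM
c3: i4 ld  RAW r3
c4: i5+i6 sll+ld  dual
c5: i7+i8 ld+or  dual
c6: i9 xor  RAW r0
c7: i10 sll  WAW r1
c8: i11 sll  tail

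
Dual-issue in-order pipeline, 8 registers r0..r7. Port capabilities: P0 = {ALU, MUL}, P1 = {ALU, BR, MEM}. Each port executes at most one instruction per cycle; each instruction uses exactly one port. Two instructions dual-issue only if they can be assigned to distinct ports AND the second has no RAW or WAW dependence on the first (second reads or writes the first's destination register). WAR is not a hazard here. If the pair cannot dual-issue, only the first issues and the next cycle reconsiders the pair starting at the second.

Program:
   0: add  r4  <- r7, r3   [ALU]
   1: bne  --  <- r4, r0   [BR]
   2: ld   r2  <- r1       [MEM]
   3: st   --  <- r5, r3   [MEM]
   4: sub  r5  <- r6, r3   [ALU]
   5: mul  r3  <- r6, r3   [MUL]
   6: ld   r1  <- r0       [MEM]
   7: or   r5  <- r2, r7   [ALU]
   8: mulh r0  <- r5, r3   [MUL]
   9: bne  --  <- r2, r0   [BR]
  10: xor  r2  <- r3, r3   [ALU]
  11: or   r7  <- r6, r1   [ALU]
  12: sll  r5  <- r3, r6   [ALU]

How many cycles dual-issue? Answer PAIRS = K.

PAIRS = 4

0. add @i0  | RAW r4
1. bne @i1  | no-port BR/MEM
2. ld @i2  | no-port MEM/MEM
3. st/sub @i3+i4  | 2-wide
4. mul/ld @i5+i6  | 2-wide
5. or @i7  | RAW r5
6. mulh @i8  | RAW r0
7. bne/xor @i9+i10  | 2-wide
8. or/sll @i11+i12  | 2-wide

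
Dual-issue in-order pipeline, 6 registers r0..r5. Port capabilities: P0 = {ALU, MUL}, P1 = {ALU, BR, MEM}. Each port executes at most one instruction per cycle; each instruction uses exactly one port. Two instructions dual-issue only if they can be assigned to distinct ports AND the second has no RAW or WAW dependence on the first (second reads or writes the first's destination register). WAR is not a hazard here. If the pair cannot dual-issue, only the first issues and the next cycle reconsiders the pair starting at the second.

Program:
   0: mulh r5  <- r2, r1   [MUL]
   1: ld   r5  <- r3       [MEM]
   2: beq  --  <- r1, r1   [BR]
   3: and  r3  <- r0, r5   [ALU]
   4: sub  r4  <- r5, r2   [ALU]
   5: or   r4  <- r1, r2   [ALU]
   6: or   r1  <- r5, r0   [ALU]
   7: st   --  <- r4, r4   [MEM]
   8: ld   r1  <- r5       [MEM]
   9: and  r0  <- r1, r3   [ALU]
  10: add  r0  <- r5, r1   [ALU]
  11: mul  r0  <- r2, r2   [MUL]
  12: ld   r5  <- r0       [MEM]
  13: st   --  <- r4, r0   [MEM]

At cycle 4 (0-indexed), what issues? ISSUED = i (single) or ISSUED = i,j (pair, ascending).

0. mulh.MUL @i0  | WAW r5
1. ld.MEM @i1  | no-port MEM/BR
2. beq.BR and.ALU @i2,i3  | dual
3. sub.ALU @i4  | WAW r4
4. or.ALU or.ALU @i5,i6  | dual
5. st.MEM @i7  | no-port MEM/MEM
6. ld.MEM @i8  | RAW r1
7. and.ALU @i9  | WAW r0
8. add.ALU @i10  | WAW r0
9. mul.MUL @i11  | RAW r0
10. ld.MEM @i12  | no-port MEM/MEM
11. st.MEM @i13  | tail

ISSUED = 5,6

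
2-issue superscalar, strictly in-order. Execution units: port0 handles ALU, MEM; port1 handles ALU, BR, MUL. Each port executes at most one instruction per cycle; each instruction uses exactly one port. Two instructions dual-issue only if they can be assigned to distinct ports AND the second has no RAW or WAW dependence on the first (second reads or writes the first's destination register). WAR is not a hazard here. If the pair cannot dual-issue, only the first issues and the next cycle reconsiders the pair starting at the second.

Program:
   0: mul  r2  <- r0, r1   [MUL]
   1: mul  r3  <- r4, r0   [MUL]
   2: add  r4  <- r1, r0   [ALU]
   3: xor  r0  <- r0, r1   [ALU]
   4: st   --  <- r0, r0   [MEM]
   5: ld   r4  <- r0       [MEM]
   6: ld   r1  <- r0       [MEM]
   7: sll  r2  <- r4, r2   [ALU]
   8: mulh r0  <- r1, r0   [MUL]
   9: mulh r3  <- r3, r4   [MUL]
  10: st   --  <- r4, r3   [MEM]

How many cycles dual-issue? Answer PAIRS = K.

t=0 i0:mul.MUL ; no-port MUL/MUL
t=1 i1/i2:mul.MUL+add.ALU ; 2-wide
t=2 i3:xor.ALU ; RAW r0
t=3 i4:st.MEM ; no-port MEM/MEM
t=4 i5:ld.MEM ; no-port MEM/MEM
t=5 i6/i7:ld.MEM+sll.ALU ; 2-wide
t=6 i8:mulh.MUL ; no-port MUL/MUL
t=7 i9:mulh.MUL ; RAW r3
t=8 i10:st.MEM ; tail

PAIRS = 2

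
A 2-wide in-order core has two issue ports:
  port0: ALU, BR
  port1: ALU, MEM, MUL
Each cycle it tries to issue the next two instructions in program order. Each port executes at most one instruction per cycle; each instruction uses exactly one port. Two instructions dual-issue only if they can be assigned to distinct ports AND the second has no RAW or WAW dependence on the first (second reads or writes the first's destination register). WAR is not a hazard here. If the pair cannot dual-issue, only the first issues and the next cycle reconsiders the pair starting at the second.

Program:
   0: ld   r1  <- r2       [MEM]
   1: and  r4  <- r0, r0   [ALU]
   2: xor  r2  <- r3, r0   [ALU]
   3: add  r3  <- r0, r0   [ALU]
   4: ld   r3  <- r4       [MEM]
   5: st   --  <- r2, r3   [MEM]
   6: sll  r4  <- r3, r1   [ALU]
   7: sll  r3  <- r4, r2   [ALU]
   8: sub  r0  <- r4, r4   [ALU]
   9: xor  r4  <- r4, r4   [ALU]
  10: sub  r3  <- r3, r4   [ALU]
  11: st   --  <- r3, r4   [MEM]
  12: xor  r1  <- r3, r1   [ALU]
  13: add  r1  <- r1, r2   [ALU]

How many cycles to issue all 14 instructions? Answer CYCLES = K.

CYCLES = 9

  cy0 -> i0&i1 (ld;and) 2-wide
  cy1 -> i2&i3 (xor;add) 2-wide
  cy2 -> i4 (ld) no-port MEM/MEM
  cy3 -> i5&i6 (st;sll) 2-wide
  cy4 -> i7&i8 (sll;sub) 2-wide
  cy5 -> i9 (xor) RAW r4
  cy6 -> i10 (sub) RAW r3
  cy7 -> i11&i12 (st;xor) 2-wide
  cy8 -> i13 (add) tail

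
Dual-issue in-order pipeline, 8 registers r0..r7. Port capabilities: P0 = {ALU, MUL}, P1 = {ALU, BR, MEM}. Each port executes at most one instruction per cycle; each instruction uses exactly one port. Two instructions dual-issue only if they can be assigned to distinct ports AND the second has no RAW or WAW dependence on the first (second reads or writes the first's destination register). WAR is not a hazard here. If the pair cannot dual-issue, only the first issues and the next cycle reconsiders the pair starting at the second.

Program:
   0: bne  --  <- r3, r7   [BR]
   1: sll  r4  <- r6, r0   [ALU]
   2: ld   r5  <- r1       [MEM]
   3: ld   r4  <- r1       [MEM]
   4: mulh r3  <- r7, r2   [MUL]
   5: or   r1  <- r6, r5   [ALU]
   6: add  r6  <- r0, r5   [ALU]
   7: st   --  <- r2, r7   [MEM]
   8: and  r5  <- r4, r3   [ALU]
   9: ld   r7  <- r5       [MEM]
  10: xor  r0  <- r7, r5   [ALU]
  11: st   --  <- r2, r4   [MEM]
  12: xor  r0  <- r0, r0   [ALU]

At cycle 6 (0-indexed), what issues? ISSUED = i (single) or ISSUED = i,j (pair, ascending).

#0 head=0: bne/sll i0,i1 2-wide
#1 head=2: ld i2 no-port MEM/MEM
#2 head=3: ld/mulh i3,i4 2-wide
#3 head=5: or/add i5,i6 2-wide
#4 head=7: st/and i7,i8 2-wide
#5 head=9: ld i9 RAW r7
#6 head=10: xor/st i10,i11 2-wide
#7 head=12: xor i12 tail

ISSUED = 10,11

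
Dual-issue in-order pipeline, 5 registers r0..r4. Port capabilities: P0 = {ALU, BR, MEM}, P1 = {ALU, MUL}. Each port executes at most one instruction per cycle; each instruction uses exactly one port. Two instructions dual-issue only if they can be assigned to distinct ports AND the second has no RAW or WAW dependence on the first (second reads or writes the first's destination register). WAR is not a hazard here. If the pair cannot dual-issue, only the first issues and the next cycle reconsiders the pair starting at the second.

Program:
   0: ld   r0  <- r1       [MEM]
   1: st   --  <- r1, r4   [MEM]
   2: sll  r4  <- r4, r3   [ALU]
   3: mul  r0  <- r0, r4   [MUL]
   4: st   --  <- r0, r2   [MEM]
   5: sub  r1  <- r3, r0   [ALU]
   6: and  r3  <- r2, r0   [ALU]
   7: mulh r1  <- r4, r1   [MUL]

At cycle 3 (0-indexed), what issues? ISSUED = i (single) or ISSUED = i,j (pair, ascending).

ISSUED = 4,5

#0 head=0: ld.MEM i0 no-port MEM/MEM
#1 head=1: st.MEM sll.ALU i1&i2 pair
#2 head=3: mul.MUL i3 RAW r0
#3 head=4: st.MEM sub.ALU i4&i5 pair
#4 head=6: and.ALU mulh.MUL i6&i7 pair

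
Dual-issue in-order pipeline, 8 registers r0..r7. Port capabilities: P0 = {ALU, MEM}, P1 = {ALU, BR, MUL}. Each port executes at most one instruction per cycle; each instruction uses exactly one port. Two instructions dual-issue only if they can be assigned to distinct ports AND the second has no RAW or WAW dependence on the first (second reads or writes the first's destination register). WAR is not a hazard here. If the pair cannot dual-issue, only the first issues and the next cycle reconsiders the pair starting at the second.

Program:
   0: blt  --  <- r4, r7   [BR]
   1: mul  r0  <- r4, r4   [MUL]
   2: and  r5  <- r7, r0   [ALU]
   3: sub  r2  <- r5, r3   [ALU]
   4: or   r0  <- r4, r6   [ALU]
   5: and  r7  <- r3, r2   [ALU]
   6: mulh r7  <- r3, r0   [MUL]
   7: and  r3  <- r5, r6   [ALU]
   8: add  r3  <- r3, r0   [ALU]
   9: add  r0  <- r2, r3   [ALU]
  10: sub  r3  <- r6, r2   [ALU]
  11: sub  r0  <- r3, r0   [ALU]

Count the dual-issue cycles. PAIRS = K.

PAIRS = 3

t=0 i0:blt.BR ; no-port BR/MUL
t=1 i1:mul.MUL ; RAW r0
t=2 i2:and.ALU ; RAW r5
t=3 i3,i4:sub.ALU/or.ALU ; pair
t=4 i5:and.ALU ; WAW r7
t=5 i6,i7:mulh.MUL/and.ALU ; pair
t=6 i8:add.ALU ; RAW r3
t=7 i9,i10:add.ALU/sub.ALU ; pair
t=8 i11:sub.ALU ; tail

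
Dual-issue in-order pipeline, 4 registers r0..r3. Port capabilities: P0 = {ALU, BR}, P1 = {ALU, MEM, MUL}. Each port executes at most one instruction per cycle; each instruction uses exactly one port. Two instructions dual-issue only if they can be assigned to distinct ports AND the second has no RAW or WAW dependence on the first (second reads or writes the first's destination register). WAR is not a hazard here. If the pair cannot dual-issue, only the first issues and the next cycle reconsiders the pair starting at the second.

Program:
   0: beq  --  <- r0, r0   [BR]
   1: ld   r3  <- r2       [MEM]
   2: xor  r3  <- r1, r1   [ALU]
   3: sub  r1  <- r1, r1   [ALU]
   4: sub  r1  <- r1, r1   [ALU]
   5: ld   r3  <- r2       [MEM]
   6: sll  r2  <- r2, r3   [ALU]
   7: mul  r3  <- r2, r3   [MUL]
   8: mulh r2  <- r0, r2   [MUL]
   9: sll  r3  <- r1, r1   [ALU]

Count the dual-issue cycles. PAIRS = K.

PAIRS = 4

0. beq+ld @i0+i1  | 2-wide
1. xor+sub @i2+i3  | 2-wide
2. sub+ld @i4+i5  | 2-wide
3. sll @i6  | RAW r2
4. mul @i7  | no-port MUL/MUL
5. mulh+sll @i8+i9  | 2-wide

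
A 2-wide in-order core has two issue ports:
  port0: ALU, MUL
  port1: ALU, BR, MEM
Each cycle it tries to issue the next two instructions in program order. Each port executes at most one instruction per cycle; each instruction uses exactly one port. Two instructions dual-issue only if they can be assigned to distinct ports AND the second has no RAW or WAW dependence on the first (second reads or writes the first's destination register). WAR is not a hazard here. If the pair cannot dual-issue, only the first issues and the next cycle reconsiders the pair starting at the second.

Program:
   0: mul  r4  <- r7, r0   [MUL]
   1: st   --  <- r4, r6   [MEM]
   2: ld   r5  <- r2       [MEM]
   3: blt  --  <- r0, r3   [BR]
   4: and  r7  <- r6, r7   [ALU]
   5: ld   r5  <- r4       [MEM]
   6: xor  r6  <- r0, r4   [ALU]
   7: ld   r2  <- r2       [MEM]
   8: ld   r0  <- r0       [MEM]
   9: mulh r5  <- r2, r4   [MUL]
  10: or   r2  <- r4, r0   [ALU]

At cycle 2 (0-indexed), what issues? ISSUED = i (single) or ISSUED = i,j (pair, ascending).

ISSUED = 2

c0: i0 mul  RAW r4
c1: i1 st  no-port MEM/MEM
c2: i2 ld  no-port MEM/BR
c3: i3+i4 blt;and  2-wide
c4: i5+i6 ld;xor  2-wide
c5: i7 ld  no-port MEM/MEM
c6: i8+i9 ld;mulh  2-wide
c7: i10 or  tail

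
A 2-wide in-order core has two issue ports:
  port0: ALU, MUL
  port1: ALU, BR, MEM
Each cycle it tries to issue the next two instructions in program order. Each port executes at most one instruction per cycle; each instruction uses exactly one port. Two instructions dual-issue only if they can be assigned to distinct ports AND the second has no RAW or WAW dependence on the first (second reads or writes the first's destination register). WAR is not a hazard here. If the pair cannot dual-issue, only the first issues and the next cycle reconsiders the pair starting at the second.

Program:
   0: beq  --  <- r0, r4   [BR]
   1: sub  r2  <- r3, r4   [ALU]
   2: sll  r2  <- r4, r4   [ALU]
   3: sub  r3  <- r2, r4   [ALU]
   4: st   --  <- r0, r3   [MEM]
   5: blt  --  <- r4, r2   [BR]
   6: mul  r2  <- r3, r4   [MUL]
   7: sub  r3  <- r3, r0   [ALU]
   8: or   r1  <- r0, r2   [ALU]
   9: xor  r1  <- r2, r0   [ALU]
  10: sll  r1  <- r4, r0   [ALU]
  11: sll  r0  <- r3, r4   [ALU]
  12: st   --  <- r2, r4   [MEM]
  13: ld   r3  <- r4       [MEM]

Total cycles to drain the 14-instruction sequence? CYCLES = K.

[0] i0&i1  beq+sub  -- 2-wide
[1] i2  sll  -- RAW r2
[2] i3  sub  -- RAW r3
[3] i4  st  -- no-port MEM/BR
[4] i5&i6  blt+mul  -- 2-wide
[5] i7&i8  sub+or  -- 2-wide
[6] i9  xor  -- WAW r1
[7] i10&i11  sll+sll  -- 2-wide
[8] i12  st  -- no-port MEM/MEM
[9] i13  ld  -- tail

CYCLES = 10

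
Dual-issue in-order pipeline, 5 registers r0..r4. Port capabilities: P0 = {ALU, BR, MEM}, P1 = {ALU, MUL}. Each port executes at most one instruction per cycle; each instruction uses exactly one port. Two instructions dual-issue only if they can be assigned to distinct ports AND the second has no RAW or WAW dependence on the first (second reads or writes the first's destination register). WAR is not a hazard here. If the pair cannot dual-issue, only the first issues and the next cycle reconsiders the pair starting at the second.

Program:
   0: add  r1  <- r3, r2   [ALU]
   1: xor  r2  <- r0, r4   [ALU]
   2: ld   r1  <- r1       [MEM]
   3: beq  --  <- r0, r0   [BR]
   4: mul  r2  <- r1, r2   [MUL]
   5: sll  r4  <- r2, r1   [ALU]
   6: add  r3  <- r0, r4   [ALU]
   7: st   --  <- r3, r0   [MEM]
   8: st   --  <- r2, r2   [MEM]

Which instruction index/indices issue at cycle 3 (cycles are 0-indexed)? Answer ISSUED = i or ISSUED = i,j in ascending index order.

ISSUED = 5

t=0 i0+i1:add.ALU;xor.ALU ; dual
t=1 i2:ld.MEM ; no-port MEM/BR
t=2 i3+i4:beq.BR;mul.MUL ; dual
t=3 i5:sll.ALU ; RAW r4
t=4 i6:add.ALU ; RAW r3
t=5 i7:st.MEM ; no-port MEM/MEM
t=6 i8:st.MEM ; tail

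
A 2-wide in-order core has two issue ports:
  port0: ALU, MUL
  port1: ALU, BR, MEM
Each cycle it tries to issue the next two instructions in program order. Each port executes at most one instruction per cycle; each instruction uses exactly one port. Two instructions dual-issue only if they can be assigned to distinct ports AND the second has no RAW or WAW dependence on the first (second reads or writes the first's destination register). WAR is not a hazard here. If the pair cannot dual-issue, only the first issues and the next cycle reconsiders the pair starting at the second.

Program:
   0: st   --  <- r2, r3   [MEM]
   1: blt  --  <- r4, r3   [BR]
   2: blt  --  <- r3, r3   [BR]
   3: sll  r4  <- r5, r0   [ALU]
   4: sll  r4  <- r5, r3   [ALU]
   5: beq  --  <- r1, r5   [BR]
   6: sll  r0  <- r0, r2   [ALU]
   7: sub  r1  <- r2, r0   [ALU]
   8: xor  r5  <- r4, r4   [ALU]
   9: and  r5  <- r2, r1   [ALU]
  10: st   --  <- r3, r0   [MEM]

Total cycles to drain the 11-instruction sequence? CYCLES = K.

c0: i0 st.MEM  no-port MEM/BR
c1: i1 blt.BR  no-port BR/BR
c2: i2,i3 blt.BR+sll.ALU  2-wide
c3: i4,i5 sll.ALU+beq.BR  2-wide
c4: i6 sll.ALU  RAW r0
c5: i7,i8 sub.ALU+xor.ALU  2-wide
c6: i9,i10 and.ALU+st.MEM  2-wide

CYCLES = 7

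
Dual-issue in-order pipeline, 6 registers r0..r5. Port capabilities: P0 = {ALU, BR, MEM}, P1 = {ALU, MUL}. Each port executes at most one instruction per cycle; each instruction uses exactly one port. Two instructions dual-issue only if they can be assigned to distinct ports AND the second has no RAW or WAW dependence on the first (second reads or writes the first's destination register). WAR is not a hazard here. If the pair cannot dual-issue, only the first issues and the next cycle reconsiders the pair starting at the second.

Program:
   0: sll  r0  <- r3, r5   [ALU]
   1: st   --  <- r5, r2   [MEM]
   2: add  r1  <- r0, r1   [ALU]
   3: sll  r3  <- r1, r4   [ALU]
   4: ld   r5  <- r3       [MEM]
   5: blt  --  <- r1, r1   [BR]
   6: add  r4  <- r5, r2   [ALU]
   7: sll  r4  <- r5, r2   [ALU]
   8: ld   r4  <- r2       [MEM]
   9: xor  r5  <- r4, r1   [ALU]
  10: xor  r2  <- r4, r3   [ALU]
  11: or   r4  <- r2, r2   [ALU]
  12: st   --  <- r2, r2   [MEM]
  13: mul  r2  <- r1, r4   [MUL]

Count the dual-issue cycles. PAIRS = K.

0. sll.ALU st.MEM @i0&i1  | 2-wide
1. add.ALU @i2  | RAW r1
2. sll.ALU @i3  | RAW r3
3. ld.MEM @i4  | no-port MEM/BR
4. blt.BR add.ALU @i5&i6  | 2-wide
5. sll.ALU @i7  | WAW r4
6. ld.MEM @i8  | RAW r4
7. xor.ALU xor.ALU @i9&i10  | 2-wide
8. or.ALU st.MEM @i11&i12  | 2-wide
9. mul.MUL @i13  | tail

PAIRS = 4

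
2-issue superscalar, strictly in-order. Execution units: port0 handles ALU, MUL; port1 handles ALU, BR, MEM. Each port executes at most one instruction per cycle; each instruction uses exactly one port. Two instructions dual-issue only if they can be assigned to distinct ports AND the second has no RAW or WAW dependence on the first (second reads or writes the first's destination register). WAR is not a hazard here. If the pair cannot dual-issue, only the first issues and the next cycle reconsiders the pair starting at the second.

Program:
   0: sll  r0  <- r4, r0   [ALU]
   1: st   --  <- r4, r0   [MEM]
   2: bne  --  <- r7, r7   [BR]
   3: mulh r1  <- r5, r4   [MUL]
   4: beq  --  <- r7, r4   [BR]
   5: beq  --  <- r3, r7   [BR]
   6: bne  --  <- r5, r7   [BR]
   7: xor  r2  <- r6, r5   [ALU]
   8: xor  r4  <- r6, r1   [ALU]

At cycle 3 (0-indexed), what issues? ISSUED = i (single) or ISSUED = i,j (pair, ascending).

ISSUED = 4

0. sll @i0  | RAW r0
1. st @i1  | no-port MEM/BR
2. bne+mulh @i2/i3  | 2-wide
3. beq @i4  | no-port BR/BR
4. beq @i5  | no-port BR/BR
5. bne+xor @i6/i7  | 2-wide
6. xor @i8  | tail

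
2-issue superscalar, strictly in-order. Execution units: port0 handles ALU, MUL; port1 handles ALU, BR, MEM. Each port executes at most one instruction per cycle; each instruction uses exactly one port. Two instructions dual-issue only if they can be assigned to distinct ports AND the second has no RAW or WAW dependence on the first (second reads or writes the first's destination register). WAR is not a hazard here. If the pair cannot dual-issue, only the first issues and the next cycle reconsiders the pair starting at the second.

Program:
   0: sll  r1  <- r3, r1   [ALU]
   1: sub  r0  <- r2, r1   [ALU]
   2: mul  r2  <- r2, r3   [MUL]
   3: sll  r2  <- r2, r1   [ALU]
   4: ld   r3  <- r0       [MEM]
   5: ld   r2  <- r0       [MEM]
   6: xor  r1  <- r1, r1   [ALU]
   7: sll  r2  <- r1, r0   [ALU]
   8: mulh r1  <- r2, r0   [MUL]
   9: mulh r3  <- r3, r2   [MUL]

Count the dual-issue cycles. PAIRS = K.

PAIRS = 3

t=0 i0:sll ; RAW r1
t=1 i1&i2:sub/mul ; 2-wide
t=2 i3&i4:sll/ld ; 2-wide
t=3 i5&i6:ld/xor ; 2-wide
t=4 i7:sll ; RAW r2
t=5 i8:mulh ; no-port MUL/MUL
t=6 i9:mulh ; tail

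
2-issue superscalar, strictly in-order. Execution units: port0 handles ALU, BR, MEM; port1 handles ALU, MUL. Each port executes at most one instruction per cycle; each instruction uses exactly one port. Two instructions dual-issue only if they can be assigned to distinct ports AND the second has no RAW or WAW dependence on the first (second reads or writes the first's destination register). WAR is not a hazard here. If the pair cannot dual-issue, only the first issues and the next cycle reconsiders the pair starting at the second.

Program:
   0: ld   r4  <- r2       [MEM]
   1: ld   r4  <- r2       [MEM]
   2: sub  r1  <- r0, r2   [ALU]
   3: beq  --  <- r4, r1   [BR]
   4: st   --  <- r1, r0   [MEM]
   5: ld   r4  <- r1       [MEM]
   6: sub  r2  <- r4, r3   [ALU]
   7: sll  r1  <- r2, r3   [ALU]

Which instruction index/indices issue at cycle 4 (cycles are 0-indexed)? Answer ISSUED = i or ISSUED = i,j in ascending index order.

[0] i0  ld.MEM  -- no-port MEM/MEM
[1] i1&i2  ld.MEM/sub.ALU  -- dual
[2] i3  beq.BR  -- no-port BR/MEM
[3] i4  st.MEM  -- no-port MEM/MEM
[4] i5  ld.MEM  -- RAW r4
[5] i6  sub.ALU  -- RAW r2
[6] i7  sll.ALU  -- tail

ISSUED = 5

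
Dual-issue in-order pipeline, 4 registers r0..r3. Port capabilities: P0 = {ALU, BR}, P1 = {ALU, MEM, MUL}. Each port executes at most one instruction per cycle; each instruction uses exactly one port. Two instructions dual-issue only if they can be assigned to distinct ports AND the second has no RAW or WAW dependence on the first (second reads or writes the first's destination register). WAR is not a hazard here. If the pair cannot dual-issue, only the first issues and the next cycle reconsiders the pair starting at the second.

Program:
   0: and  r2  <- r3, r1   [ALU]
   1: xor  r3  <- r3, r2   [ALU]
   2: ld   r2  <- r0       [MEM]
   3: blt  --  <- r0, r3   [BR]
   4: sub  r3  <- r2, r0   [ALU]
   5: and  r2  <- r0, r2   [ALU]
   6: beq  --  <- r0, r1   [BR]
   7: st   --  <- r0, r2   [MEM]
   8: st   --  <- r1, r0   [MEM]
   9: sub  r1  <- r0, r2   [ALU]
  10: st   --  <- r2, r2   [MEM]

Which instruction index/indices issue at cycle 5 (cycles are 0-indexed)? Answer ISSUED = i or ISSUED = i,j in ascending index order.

c0: i0 and  RAW r2
c1: i1/i2 xor+ld  pair
c2: i3/i4 blt+sub  pair
c3: i5/i6 and+beq  pair
c4: i7 st  no-port MEM/MEM
c5: i8/i9 st+sub  pair
c6: i10 st  tail

ISSUED = 8,9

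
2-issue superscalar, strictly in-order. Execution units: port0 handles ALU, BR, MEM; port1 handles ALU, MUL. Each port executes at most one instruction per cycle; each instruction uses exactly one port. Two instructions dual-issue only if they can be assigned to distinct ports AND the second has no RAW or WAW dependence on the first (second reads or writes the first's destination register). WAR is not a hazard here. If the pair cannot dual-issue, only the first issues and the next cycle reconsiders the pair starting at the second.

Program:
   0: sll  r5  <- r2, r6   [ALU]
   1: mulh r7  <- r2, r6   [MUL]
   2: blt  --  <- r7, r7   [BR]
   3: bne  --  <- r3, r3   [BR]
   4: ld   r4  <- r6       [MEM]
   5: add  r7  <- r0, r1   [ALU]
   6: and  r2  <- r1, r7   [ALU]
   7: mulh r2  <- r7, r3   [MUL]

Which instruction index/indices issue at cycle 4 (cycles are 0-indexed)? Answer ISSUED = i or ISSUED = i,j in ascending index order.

0. sll.ALU mulh.MUL @i0,i1  | 2-wide
1. blt.BR @i2  | no-port BR/BR
2. bne.BR @i3  | no-port BR/MEM
3. ld.MEM add.ALU @i4,i5  | 2-wide
4. and.ALU @i6  | WAW r2
5. mulh.MUL @i7  | tail

ISSUED = 6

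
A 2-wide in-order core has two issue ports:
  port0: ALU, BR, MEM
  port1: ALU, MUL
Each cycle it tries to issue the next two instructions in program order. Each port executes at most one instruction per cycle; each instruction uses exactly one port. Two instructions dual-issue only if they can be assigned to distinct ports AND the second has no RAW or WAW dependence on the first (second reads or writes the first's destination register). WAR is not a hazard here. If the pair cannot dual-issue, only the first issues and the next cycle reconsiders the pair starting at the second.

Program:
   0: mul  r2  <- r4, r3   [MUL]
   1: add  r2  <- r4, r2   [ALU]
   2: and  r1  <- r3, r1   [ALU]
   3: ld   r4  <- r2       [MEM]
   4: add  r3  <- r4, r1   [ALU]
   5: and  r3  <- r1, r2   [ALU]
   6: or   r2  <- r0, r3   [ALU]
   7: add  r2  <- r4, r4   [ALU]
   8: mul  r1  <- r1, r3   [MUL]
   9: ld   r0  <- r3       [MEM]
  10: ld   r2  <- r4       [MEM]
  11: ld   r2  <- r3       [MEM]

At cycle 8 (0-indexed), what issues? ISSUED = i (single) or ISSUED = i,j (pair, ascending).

#0 head=0: mul i0 RAW+WAW r2
#1 head=1: add and i1&i2 2-wide
#2 head=3: ld i3 RAW r4
#3 head=4: add i4 WAW r3
#4 head=5: and i5 RAW r3
#5 head=6: or i6 WAW r2
#6 head=7: add mul i7&i8 2-wide
#7 head=9: ld i9 no-port MEM/MEM
#8 head=10: ld i10 no-port MEM/MEM
#9 head=11: ld i11 tail

ISSUED = 10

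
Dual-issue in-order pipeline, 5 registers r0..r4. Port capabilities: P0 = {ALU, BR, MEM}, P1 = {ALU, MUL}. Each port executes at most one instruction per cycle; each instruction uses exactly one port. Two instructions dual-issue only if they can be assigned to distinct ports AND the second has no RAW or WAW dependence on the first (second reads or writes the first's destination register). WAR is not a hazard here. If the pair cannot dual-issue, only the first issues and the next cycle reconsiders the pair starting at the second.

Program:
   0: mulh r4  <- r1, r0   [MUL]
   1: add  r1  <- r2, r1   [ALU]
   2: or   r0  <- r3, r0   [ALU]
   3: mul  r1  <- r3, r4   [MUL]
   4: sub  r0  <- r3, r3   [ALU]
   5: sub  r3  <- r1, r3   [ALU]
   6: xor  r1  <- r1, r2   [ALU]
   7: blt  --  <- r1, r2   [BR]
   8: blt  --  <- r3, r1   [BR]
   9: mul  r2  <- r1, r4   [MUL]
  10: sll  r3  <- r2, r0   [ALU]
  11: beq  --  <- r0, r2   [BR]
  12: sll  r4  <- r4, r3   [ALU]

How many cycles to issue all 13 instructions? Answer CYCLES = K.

#0 head=0: mulh add i0,i1 2-wide
#1 head=2: or mul i2,i3 2-wide
#2 head=4: sub sub i4,i5 2-wide
#3 head=6: xor i6 RAW r1
#4 head=7: blt i7 no-port BR/BR
#5 head=8: blt mul i8,i9 2-wide
#6 head=10: sll beq i10,i11 2-wide
#7 head=12: sll i12 tail

CYCLES = 8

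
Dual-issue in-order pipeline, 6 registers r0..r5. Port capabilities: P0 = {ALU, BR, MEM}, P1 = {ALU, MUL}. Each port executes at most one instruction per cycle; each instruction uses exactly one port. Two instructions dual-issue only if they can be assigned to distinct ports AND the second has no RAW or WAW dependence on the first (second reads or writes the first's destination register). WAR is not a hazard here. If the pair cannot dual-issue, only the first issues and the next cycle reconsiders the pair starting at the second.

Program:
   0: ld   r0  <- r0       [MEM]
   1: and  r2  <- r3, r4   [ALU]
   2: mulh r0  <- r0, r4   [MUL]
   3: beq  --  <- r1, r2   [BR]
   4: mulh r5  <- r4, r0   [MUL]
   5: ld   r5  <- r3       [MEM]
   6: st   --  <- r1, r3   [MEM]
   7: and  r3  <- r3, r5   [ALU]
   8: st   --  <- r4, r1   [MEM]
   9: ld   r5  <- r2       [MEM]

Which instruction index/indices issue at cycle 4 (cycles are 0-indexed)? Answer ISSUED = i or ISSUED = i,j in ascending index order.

ISSUED = 6,7

t=0 i0+i1:ld+and ; pair
t=1 i2+i3:mulh+beq ; pair
t=2 i4:mulh ; WAW r5
t=3 i5:ld ; no-port MEM/MEM
t=4 i6+i7:st+and ; pair
t=5 i8:st ; no-port MEM/MEM
t=6 i9:ld ; tail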